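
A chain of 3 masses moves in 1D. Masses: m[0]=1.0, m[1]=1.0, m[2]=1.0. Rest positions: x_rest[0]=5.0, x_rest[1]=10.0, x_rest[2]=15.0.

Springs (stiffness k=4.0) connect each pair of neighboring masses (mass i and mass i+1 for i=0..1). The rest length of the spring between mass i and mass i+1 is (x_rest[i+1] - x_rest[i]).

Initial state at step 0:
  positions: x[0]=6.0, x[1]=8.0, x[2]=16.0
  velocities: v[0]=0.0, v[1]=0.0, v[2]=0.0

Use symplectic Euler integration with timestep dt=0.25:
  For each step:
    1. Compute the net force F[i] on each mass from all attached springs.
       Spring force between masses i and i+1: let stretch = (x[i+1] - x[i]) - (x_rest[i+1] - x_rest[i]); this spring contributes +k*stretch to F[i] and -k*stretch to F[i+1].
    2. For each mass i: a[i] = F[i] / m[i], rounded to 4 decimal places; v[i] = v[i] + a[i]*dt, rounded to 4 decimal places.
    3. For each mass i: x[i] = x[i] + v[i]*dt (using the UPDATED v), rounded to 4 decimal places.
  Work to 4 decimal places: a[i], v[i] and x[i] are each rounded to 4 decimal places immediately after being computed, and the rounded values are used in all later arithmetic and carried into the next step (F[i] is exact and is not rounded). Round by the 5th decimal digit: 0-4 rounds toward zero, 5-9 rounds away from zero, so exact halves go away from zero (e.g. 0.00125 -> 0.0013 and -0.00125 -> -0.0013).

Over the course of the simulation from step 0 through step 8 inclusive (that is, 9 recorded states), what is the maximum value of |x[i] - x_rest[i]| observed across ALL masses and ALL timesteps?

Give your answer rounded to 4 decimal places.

Step 0: x=[6.0000 8.0000 16.0000] v=[0.0000 0.0000 0.0000]
Step 1: x=[5.2500 9.5000 15.2500] v=[-3.0000 6.0000 -3.0000]
Step 2: x=[4.3125 11.3750 14.3125] v=[-3.7500 7.5000 -3.7500]
Step 3: x=[3.8906 12.2188 13.8906] v=[-1.6875 3.3750 -1.6875]
Step 4: x=[4.3008 11.3985 14.3008] v=[1.6407 -3.2814 1.6407]
Step 5: x=[5.2354 9.5293 15.2354] v=[3.7384 -7.4768 3.7384]
Step 6: x=[5.9935 8.0132 15.9935] v=[3.0323 -6.0646 3.0323]
Step 7: x=[6.0065 7.9872 16.0065] v=[0.0520 -0.1040 0.0520]
Step 8: x=[5.2647 9.4709 15.2647] v=[-2.9673 5.9346 -2.9673]
Max displacement = 2.2188

Answer: 2.2188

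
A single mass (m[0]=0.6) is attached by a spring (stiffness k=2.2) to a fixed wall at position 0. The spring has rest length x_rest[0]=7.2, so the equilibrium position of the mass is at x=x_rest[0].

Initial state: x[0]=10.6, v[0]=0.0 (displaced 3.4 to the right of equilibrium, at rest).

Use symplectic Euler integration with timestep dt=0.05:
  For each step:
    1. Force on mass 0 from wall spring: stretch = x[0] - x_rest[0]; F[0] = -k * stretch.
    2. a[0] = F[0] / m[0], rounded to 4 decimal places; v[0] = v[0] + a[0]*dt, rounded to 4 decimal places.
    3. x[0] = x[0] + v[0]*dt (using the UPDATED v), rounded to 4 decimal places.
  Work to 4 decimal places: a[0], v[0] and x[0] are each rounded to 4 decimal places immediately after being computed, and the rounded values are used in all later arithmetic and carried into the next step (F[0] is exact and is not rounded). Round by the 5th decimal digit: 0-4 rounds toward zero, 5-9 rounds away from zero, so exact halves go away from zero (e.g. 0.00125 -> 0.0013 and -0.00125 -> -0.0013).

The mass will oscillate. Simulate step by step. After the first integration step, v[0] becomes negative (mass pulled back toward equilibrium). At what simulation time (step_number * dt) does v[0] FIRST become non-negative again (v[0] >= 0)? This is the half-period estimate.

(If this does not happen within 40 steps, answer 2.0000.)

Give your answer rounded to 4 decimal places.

Answer: 1.6500

Derivation:
Step 0: x=[10.6000] v=[0.0000]
Step 1: x=[10.5688] v=[-0.6233]
Step 2: x=[10.5068] v=[-1.2409]
Step 3: x=[10.4144] v=[-1.8471]
Step 4: x=[10.2926] v=[-2.4364]
Step 5: x=[10.1424] v=[-3.0034]
Step 6: x=[9.9653] v=[-3.5428]
Step 7: x=[9.7628] v=[-4.0498]
Step 8: x=[9.5368] v=[-4.5196]
Step 9: x=[9.2894] v=[-4.9480]
Step 10: x=[9.0228] v=[-5.3311]
Step 11: x=[8.7395] v=[-5.6653]
Step 12: x=[8.4421] v=[-5.9475]
Step 13: x=[8.1333] v=[-6.1752]
Step 14: x=[7.8160] v=[-6.3463]
Step 15: x=[7.4930] v=[-6.4592]
Step 16: x=[7.1674] v=[-6.5129]
Step 17: x=[6.8421] v=[-6.5069]
Step 18: x=[6.5200] v=[-6.4413]
Step 19: x=[6.2042] v=[-6.3166]
Step 20: x=[5.8975] v=[-6.1340]
Step 21: x=[5.6027] v=[-5.8952]
Step 22: x=[5.3226] v=[-5.6024]
Step 23: x=[5.0597] v=[-5.2582]
Step 24: x=[4.8164] v=[-4.8658]
Step 25: x=[4.5950] v=[-4.4288]
Step 26: x=[4.3974] v=[-3.9512]
Step 27: x=[4.2255] v=[-3.4374]
Step 28: x=[4.0809] v=[-2.8921]
Step 29: x=[3.9649] v=[-2.3203]
Step 30: x=[3.8785] v=[-1.7272]
Step 31: x=[3.8226] v=[-1.1183]
Step 32: x=[3.7976] v=[-0.4991]
Step 33: x=[3.8038] v=[0.1247]
First v>=0 after going negative at step 33, time=1.6500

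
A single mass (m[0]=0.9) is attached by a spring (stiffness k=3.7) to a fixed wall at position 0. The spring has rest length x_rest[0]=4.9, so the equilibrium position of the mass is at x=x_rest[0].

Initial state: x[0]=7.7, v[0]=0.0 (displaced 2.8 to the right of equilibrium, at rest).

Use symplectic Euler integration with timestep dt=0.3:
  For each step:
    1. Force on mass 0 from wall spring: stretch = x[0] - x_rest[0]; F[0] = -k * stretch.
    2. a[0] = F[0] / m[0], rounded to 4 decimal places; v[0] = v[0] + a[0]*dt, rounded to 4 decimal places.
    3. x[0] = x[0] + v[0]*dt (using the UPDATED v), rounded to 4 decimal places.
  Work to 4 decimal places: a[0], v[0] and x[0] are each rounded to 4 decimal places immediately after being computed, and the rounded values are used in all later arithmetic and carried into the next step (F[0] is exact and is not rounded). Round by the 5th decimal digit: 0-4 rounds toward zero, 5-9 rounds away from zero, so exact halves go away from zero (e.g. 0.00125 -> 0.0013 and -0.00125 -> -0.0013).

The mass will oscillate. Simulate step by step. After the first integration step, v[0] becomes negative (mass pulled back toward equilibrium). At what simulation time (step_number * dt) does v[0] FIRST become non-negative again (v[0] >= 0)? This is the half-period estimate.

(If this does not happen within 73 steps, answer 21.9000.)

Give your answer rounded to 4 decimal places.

Answer: 1.8000

Derivation:
Step 0: x=[7.7000] v=[0.0000]
Step 1: x=[6.6640] v=[-3.4533]
Step 2: x=[4.9753] v=[-5.6289]
Step 3: x=[3.2588] v=[-5.7218]
Step 4: x=[2.1495] v=[-3.6976]
Step 5: x=[2.0579] v=[-0.3053]
Step 6: x=[3.0179] v=[3.2000]
First v>=0 after going negative at step 6, time=1.8000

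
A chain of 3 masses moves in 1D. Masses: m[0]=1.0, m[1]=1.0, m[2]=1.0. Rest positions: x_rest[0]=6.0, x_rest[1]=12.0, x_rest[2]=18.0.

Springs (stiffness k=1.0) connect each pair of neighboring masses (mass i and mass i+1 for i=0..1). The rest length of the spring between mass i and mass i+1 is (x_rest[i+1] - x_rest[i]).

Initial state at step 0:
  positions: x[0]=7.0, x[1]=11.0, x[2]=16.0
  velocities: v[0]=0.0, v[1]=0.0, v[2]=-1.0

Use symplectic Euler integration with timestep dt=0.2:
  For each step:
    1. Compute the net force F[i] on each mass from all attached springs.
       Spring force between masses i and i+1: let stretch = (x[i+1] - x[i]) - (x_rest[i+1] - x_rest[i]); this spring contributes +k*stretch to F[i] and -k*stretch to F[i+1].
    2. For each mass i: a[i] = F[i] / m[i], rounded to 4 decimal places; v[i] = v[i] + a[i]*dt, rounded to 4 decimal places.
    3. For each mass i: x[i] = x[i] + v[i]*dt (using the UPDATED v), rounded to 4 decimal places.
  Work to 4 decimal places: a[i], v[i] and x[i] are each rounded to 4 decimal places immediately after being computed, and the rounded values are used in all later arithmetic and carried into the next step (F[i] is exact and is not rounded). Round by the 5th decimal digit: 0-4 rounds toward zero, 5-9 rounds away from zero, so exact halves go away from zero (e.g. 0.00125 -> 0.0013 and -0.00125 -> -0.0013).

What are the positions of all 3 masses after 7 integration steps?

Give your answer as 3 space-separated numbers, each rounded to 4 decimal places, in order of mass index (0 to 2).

Answer: 5.2557 11.2851 16.0590

Derivation:
Step 0: x=[7.0000 11.0000 16.0000] v=[0.0000 0.0000 -1.0000]
Step 1: x=[6.9200 11.0400 15.8400] v=[-0.4000 0.2000 -0.8000]
Step 2: x=[6.7648 11.1072 15.7280] v=[-0.7760 0.3360 -0.5600]
Step 3: x=[6.5433 11.1855 15.6712] v=[-1.1075 0.3917 -0.2842]
Step 4: x=[6.2675 11.2576 15.6749] v=[-1.3791 0.3604 0.0187]
Step 5: x=[5.9513 11.3068 15.7419] v=[-1.5811 0.2458 0.3352]
Step 6: x=[5.6093 11.3191 15.8715] v=[-1.7100 0.0617 0.6482]
Step 7: x=[5.2557 11.2851 16.0590] v=[-1.7680 -0.1698 0.9377]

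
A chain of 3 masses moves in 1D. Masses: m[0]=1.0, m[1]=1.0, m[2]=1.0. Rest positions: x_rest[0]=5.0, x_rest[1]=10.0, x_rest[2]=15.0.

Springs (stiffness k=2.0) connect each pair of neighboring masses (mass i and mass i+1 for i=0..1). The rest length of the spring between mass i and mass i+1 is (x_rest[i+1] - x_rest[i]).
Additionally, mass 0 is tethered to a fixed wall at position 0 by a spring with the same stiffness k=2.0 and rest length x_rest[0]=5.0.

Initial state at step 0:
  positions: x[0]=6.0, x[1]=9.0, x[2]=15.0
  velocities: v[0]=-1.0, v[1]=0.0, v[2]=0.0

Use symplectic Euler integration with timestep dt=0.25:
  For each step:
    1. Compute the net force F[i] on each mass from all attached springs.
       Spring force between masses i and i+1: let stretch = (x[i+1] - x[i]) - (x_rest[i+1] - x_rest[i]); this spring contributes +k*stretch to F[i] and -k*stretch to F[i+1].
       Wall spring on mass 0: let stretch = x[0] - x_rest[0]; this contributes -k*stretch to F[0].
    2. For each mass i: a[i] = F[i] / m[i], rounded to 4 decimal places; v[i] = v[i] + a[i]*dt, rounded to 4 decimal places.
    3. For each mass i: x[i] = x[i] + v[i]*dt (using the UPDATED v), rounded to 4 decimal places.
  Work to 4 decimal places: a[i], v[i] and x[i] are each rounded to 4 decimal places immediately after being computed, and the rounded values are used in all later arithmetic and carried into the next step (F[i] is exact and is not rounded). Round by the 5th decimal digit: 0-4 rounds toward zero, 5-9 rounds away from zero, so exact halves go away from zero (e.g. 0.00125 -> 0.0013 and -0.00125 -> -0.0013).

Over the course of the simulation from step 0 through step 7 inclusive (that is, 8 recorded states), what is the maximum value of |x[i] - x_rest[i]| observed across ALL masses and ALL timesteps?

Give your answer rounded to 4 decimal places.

Answer: 1.4871

Derivation:
Step 0: x=[6.0000 9.0000 15.0000] v=[-1.0000 0.0000 0.0000]
Step 1: x=[5.3750 9.3750 14.8750] v=[-2.5000 1.5000 -0.5000]
Step 2: x=[4.5781 9.9375 14.6875] v=[-3.1875 2.2500 -0.7500]
Step 3: x=[3.8789 10.4238 14.5313] v=[-2.7969 1.9453 -0.6250]
Step 4: x=[3.5129 10.6055 14.4866] v=[-1.4639 0.7266 -0.1788]
Step 5: x=[3.5944 10.3857 14.5818] v=[0.3260 -0.8792 0.3807]
Step 6: x=[4.0755 9.8415 14.7775] v=[1.9245 -2.1768 0.7827]
Step 7: x=[4.7680 9.1936 14.9812] v=[2.7698 -2.5918 0.8147]
Max displacement = 1.4871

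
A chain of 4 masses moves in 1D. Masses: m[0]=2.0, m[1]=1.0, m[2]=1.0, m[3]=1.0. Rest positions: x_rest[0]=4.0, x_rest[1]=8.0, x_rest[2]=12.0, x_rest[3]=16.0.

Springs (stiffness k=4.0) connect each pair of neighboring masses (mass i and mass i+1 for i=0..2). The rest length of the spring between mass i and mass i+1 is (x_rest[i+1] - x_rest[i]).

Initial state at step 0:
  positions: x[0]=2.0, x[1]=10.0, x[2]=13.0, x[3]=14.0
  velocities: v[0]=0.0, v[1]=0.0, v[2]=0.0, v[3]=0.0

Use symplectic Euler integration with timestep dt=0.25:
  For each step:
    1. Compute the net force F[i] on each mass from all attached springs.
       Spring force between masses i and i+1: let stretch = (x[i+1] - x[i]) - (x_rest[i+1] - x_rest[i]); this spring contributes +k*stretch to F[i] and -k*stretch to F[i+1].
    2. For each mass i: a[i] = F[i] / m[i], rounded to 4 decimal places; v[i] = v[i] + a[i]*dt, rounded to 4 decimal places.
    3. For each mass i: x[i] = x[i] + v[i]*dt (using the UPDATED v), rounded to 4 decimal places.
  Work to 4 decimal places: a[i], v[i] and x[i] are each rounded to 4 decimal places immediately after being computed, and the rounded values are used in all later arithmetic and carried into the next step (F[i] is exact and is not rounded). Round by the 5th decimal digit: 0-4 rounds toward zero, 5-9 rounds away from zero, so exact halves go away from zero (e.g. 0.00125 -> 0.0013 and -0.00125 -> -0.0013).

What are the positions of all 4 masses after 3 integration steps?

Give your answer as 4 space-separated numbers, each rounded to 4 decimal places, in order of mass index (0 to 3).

Step 0: x=[2.0000 10.0000 13.0000 14.0000] v=[0.0000 0.0000 0.0000 0.0000]
Step 1: x=[2.5000 8.7500 12.5000 14.7500] v=[2.0000 -5.0000 -2.0000 3.0000]
Step 2: x=[3.2813 6.8750 11.6250 15.9375] v=[3.1250 -7.5000 -3.5000 4.7500]
Step 3: x=[4.0118 5.2891 10.6406 17.0469] v=[2.9219 -6.3437 -3.9375 4.4375]

Answer: 4.0118 5.2891 10.6406 17.0469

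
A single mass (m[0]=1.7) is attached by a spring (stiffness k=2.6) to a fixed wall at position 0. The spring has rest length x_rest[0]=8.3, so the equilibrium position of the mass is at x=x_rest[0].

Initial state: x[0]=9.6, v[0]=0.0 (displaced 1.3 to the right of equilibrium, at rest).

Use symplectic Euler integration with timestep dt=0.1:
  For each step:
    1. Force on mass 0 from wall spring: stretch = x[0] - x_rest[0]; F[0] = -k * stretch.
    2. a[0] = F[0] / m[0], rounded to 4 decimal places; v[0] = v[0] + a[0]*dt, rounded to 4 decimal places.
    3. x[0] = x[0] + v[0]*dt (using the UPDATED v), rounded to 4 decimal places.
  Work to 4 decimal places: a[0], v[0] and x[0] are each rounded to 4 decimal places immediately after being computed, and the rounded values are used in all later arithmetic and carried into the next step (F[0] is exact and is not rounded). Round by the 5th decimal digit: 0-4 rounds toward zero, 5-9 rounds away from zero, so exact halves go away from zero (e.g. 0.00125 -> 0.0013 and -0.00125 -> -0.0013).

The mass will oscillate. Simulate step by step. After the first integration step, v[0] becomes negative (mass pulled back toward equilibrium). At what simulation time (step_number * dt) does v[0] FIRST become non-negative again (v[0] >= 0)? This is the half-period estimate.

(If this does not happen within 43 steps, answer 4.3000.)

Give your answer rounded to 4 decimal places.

Step 0: x=[9.6000] v=[0.0000]
Step 1: x=[9.5801] v=[-0.1988]
Step 2: x=[9.5406] v=[-0.3946]
Step 3: x=[9.4822] v=[-0.5843]
Step 4: x=[9.4057] v=[-0.7651]
Step 5: x=[9.3123] v=[-0.9342]
Step 6: x=[9.2034] v=[-1.0890]
Step 7: x=[9.0807] v=[-1.2272]
Step 8: x=[8.9460] v=[-1.3466]
Step 9: x=[8.8015] v=[-1.4454]
Step 10: x=[8.6493] v=[-1.5221]
Step 11: x=[8.4918] v=[-1.5755]
Step 12: x=[8.3313] v=[-1.6048]
Step 13: x=[8.1703] v=[-1.6096]
Step 14: x=[8.0113] v=[-1.5898]
Step 15: x=[7.8567] v=[-1.5457]
Step 16: x=[7.7089] v=[-1.4779]
Step 17: x=[7.5702] v=[-1.3875]
Step 18: x=[7.4426] v=[-1.2759]
Step 19: x=[7.3281] v=[-1.1448]
Step 20: x=[7.2285] v=[-0.9962]
Step 21: x=[7.1453] v=[-0.8323]
Step 22: x=[7.0797] v=[-0.6557]
Step 23: x=[7.0328] v=[-0.4691]
Step 24: x=[7.0053] v=[-0.2753]
Step 25: x=[6.9976] v=[-0.0773]
Step 26: x=[7.0098] v=[0.1219]
First v>=0 after going negative at step 26, time=2.6000

Answer: 2.6000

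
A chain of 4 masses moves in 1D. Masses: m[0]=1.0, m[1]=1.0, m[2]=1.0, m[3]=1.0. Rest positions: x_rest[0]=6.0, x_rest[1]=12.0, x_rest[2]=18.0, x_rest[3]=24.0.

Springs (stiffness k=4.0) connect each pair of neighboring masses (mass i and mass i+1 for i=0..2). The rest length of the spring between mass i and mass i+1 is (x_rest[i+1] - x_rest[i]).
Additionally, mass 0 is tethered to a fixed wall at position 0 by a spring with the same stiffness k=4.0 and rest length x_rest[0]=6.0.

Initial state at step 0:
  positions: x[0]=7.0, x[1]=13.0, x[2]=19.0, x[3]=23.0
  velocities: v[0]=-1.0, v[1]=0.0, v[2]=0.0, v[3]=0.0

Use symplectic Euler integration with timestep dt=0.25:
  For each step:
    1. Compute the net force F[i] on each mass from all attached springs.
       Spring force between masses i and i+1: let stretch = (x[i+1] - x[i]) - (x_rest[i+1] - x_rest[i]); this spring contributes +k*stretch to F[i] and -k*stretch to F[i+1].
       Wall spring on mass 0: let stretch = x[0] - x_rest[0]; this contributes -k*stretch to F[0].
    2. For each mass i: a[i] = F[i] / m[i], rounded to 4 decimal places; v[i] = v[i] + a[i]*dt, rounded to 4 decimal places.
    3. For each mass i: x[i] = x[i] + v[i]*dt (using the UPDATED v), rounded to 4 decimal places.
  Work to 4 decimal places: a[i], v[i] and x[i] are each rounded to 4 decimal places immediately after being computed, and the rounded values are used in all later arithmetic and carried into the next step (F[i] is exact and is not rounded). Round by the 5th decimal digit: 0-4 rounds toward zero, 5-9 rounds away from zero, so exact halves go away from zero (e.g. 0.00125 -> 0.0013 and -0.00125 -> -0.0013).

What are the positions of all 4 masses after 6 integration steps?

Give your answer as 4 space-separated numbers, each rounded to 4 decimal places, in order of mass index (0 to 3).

Step 0: x=[7.0000 13.0000 19.0000 23.0000] v=[-1.0000 0.0000 0.0000 0.0000]
Step 1: x=[6.5000 13.0000 18.5000 23.5000] v=[-2.0000 0.0000 -2.0000 2.0000]
Step 2: x=[6.0000 12.7500 17.8750 24.2500] v=[-2.0000 -1.0000 -2.5000 3.0000]
Step 3: x=[5.6875 12.0938 17.5625 24.9063] v=[-1.2500 -2.6250 -1.2500 2.6250]
Step 4: x=[5.5547 11.2032 17.7188 25.2266] v=[-0.5312 -3.5626 0.6251 1.2812]
Step 5: x=[5.4454 10.5293 18.1231 25.1700] v=[-0.4374 -2.6955 1.6173 -0.2266]
Step 6: x=[5.2457 10.4829 18.3907 24.8516] v=[-0.7989 -0.1856 1.0704 -1.2735]

Answer: 5.2457 10.4829 18.3907 24.8516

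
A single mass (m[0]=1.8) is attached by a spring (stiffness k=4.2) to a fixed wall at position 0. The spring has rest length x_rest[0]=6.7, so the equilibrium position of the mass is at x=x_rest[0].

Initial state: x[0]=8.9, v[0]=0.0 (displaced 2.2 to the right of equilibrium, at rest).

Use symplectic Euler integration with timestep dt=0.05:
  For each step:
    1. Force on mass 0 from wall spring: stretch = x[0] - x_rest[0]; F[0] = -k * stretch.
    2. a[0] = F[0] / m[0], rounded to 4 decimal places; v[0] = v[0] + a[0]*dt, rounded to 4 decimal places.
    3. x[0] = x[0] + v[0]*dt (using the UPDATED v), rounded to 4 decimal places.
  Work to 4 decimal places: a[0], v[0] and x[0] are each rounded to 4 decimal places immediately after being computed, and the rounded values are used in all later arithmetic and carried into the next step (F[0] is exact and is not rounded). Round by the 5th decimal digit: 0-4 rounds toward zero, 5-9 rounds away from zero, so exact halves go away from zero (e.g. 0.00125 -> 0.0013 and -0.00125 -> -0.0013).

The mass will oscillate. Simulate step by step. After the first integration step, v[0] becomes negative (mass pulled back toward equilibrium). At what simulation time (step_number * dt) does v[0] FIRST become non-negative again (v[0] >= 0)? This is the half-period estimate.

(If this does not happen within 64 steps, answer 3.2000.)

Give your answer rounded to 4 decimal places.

Step 0: x=[8.9000] v=[0.0000]
Step 1: x=[8.8872] v=[-0.2567]
Step 2: x=[8.8616] v=[-0.5119]
Step 3: x=[8.8234] v=[-0.7641]
Step 4: x=[8.7728] v=[-1.0118]
Step 5: x=[8.7101] v=[-1.2536]
Step 6: x=[8.6357] v=[-1.4881]
Step 7: x=[8.5500] v=[-1.7139]
Step 8: x=[8.4535] v=[-1.9297]
Step 9: x=[8.3468] v=[-2.1343]
Step 10: x=[8.2305] v=[-2.3264]
Step 11: x=[8.1053] v=[-2.5050]
Step 12: x=[7.9719] v=[-2.6690]
Step 13: x=[7.8310] v=[-2.8174]
Step 14: x=[7.6835] v=[-2.9494]
Step 15: x=[7.5303] v=[-3.0641]
Step 16: x=[7.3723] v=[-3.1610]
Step 17: x=[7.2103] v=[-3.2394]
Step 18: x=[7.0454] v=[-3.2989]
Step 19: x=[6.8784] v=[-3.3392]
Step 20: x=[6.7104] v=[-3.3600]
Step 21: x=[6.5423] v=[-3.3612]
Step 22: x=[6.3752] v=[-3.3428]
Step 23: x=[6.2100] v=[-3.3049]
Step 24: x=[6.0476] v=[-3.2477]
Step 25: x=[5.8890] v=[-3.1716]
Step 26: x=[5.7352] v=[-3.0770]
Step 27: x=[5.5870] v=[-2.9644]
Step 28: x=[5.4453] v=[-2.8346]
Step 29: x=[5.3109] v=[-2.6882]
Step 30: x=[5.1846] v=[-2.5261]
Step 31: x=[5.0671] v=[-2.3493]
Step 32: x=[4.9592] v=[-2.1588]
Step 33: x=[4.8614] v=[-1.9557]
Step 34: x=[4.7743] v=[-1.7412]
Step 35: x=[4.6985] v=[-1.5165]
Step 36: x=[4.6344] v=[-1.2830]
Step 37: x=[4.5823] v=[-1.0420]
Step 38: x=[4.5426] v=[-0.7949]
Step 39: x=[4.5154] v=[-0.5432]
Step 40: x=[4.5010] v=[-0.2883]
Step 41: x=[4.4994] v=[-0.0318]
Step 42: x=[4.5106] v=[0.2249]
First v>=0 after going negative at step 42, time=2.1000

Answer: 2.1000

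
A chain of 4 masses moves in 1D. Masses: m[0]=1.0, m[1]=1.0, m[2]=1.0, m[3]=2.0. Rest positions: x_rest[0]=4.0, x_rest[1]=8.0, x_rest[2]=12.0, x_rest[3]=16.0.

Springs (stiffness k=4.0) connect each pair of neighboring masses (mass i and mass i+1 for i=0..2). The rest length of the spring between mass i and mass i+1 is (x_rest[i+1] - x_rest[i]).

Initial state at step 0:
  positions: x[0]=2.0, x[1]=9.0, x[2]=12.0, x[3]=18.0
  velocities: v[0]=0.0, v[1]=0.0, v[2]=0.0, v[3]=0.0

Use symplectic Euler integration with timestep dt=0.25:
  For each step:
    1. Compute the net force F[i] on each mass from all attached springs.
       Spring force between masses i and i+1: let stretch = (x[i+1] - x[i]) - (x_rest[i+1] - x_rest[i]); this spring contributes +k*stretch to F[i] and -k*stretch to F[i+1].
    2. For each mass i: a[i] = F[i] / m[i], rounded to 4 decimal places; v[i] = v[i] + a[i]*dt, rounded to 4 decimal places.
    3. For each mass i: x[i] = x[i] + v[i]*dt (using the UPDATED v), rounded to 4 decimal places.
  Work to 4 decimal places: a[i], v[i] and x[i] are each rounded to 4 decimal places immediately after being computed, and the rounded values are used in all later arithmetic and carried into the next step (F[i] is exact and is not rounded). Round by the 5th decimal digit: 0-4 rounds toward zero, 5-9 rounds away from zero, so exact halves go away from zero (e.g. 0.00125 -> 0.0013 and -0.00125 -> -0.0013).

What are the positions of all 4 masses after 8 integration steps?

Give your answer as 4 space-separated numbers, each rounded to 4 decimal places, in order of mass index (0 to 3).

Answer: 6.1993 9.5161 12.9125 15.1861

Derivation:
Step 0: x=[2.0000 9.0000 12.0000 18.0000] v=[0.0000 0.0000 0.0000 0.0000]
Step 1: x=[2.7500 8.0000 12.7500 17.7500] v=[3.0000 -4.0000 3.0000 -1.0000]
Step 2: x=[3.8125 6.8750 13.5625 17.3750] v=[4.2500 -4.5000 3.2500 -1.5000]
Step 3: x=[4.6406 6.6563 13.6563 17.0234] v=[3.3125 -0.8750 0.3750 -1.4063]
Step 4: x=[4.9727 7.6836 12.8418 16.7509] v=[1.3282 4.1093 -3.2579 -1.0899]
Step 5: x=[4.9825 9.3228 11.7151 16.4898] v=[0.0391 6.5566 -4.5070 -1.0445]
Step 6: x=[5.0774 10.4750 11.1840 16.1318] v=[0.3794 4.6086 -2.1246 -1.4319]
Step 7: x=[5.5217 10.4550 11.7126 15.6554] v=[1.7770 -0.0800 2.1142 -1.9058]
Step 8: x=[6.1993 9.5161 12.9125 15.1861] v=[2.7103 -3.7557 4.7994 -1.8772]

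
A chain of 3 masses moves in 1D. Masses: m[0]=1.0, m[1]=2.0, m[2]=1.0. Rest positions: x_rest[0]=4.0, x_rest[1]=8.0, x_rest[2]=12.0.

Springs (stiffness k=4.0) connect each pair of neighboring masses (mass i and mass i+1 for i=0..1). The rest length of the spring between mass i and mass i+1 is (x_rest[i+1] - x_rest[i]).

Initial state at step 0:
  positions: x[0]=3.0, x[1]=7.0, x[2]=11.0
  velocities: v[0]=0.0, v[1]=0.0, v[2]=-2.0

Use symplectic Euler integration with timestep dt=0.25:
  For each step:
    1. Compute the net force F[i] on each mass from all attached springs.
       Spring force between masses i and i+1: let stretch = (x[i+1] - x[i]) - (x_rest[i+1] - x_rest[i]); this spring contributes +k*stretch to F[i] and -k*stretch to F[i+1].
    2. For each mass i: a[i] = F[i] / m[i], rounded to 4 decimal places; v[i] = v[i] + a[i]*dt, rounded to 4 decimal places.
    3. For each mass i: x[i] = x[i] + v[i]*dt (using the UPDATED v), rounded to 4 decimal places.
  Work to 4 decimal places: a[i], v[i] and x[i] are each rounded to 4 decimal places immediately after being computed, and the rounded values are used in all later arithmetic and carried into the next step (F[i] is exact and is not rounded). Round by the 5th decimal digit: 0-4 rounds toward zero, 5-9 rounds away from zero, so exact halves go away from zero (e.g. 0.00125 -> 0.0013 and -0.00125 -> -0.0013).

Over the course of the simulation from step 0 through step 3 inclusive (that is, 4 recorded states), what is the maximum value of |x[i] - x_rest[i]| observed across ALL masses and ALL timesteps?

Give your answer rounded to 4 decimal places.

Step 0: x=[3.0000 7.0000 11.0000] v=[0.0000 0.0000 -2.0000]
Step 1: x=[3.0000 7.0000 10.5000] v=[0.0000 0.0000 -2.0000]
Step 2: x=[3.0000 6.9375 10.1250] v=[0.0000 -0.2500 -1.5000]
Step 3: x=[2.9844 6.7813 9.9531] v=[-0.0625 -0.6250 -0.6875]
Max displacement = 2.0469

Answer: 2.0469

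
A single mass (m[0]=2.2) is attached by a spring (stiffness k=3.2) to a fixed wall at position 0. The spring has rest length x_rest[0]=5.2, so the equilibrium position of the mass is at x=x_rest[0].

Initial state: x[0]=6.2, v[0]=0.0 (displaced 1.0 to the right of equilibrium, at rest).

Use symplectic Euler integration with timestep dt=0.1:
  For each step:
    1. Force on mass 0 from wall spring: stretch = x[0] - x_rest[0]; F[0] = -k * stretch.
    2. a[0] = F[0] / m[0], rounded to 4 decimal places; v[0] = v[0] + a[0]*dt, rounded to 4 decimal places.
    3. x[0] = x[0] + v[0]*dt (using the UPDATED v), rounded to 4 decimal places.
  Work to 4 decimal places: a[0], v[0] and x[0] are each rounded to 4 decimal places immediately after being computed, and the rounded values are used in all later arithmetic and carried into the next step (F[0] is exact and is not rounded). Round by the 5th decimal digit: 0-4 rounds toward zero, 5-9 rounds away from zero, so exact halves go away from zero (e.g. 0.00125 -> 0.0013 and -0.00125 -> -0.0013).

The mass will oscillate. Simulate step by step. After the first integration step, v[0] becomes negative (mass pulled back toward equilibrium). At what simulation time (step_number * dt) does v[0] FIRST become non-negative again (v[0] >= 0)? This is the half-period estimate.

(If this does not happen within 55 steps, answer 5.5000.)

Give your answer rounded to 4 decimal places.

Answer: 2.7000

Derivation:
Step 0: x=[6.2000] v=[0.0000]
Step 1: x=[6.1855] v=[-0.1455]
Step 2: x=[6.1566] v=[-0.2889]
Step 3: x=[6.1138] v=[-0.4280]
Step 4: x=[6.0577] v=[-0.5609]
Step 5: x=[5.9891] v=[-0.6857]
Step 6: x=[5.9091] v=[-0.8005]
Step 7: x=[5.8187] v=[-0.9036]
Step 8: x=[5.7193] v=[-0.9936]
Step 9: x=[5.6124] v=[-1.0691]
Step 10: x=[5.4995] v=[-1.1291]
Step 11: x=[5.3822] v=[-1.1727]
Step 12: x=[5.2623] v=[-1.1992]
Step 13: x=[5.1415] v=[-1.2083]
Step 14: x=[5.0215] v=[-1.1998]
Step 15: x=[4.9041] v=[-1.1738]
Step 16: x=[4.7910] v=[-1.1308]
Step 17: x=[4.6839] v=[-1.0713]
Step 18: x=[4.5843] v=[-0.9962]
Step 19: x=[4.4936] v=[-0.9066]
Step 20: x=[4.4132] v=[-0.8039]
Step 21: x=[4.3443] v=[-0.6895]
Step 22: x=[4.2878] v=[-0.5650]
Step 23: x=[4.2446] v=[-0.4323]
Step 24: x=[4.2153] v=[-0.2933]
Step 25: x=[4.2003] v=[-0.1501]
Step 26: x=[4.1998] v=[-0.0047]
Step 27: x=[4.2139] v=[0.1408]
First v>=0 after going negative at step 27, time=2.7000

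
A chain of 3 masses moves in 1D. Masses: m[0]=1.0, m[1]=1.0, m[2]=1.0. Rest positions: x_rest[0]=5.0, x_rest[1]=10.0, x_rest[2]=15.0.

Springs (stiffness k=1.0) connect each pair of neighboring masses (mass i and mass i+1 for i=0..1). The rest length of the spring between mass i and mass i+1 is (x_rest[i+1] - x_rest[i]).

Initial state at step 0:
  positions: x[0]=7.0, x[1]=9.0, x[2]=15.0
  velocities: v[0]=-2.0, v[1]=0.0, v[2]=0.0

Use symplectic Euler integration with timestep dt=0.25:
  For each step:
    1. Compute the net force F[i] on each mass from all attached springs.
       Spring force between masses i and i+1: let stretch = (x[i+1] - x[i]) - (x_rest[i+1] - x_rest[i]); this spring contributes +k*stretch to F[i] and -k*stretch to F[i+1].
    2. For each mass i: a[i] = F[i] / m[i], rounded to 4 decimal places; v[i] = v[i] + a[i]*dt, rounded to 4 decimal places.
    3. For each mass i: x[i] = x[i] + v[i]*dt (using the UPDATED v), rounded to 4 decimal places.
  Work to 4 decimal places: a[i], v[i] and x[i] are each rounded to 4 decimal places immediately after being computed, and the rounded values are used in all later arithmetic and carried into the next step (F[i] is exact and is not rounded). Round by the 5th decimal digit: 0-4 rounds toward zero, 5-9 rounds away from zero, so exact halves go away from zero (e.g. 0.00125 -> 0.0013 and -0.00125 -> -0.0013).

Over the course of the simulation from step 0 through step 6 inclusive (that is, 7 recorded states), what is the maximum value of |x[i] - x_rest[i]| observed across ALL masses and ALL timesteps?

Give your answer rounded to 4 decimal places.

Answer: 2.4811

Derivation:
Step 0: x=[7.0000 9.0000 15.0000] v=[-2.0000 0.0000 0.0000]
Step 1: x=[6.3125 9.2500 14.9375] v=[-2.7500 1.0000 -0.2500]
Step 2: x=[5.4961 9.6719 14.8320] v=[-3.2656 1.6875 -0.4219]
Step 3: x=[4.6282 10.1553 14.7165] v=[-3.4717 1.9336 -0.4619]
Step 4: x=[3.7932 10.5783 14.6285] v=[-3.3399 1.6921 -0.3522]
Step 5: x=[3.0698 10.8304 14.5998] v=[-2.8936 1.0084 -0.1148]
Step 6: x=[2.5189 10.8331 14.6480] v=[-2.2035 0.0106 0.1929]
Max displacement = 2.4811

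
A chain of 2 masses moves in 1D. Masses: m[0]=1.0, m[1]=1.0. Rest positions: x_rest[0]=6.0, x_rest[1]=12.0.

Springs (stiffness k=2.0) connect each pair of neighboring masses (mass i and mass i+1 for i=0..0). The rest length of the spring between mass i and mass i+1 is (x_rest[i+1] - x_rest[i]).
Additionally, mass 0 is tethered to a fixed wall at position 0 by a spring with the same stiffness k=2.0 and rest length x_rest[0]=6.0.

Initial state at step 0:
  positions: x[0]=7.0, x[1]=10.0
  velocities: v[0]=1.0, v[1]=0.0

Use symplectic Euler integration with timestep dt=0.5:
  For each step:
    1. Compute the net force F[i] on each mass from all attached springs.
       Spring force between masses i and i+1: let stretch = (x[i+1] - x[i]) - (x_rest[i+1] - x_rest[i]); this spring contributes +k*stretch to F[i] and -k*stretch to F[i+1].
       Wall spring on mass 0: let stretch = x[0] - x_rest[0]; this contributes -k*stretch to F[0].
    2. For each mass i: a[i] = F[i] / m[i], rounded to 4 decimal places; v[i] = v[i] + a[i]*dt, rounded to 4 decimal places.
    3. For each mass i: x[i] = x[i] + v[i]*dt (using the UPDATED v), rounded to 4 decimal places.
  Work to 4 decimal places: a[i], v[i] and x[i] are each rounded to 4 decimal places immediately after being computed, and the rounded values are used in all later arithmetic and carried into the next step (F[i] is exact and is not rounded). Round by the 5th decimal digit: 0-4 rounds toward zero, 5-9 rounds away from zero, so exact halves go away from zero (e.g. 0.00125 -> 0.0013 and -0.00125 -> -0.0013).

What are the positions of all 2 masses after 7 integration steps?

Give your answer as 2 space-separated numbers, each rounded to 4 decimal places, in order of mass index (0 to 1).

Step 0: x=[7.0000 10.0000] v=[1.0000 0.0000]
Step 1: x=[5.5000 11.5000] v=[-3.0000 3.0000]
Step 2: x=[4.2500 13.0000] v=[-2.5000 3.0000]
Step 3: x=[5.2500 13.1250] v=[2.0000 0.2500]
Step 4: x=[7.5625 12.3125] v=[4.6250 -1.6250]
Step 5: x=[8.4688 12.1250] v=[1.8125 -0.3750]
Step 6: x=[6.9688 13.1094] v=[-3.0001 1.9688]
Step 7: x=[5.0547 14.0235] v=[-3.8283 1.8282]

Answer: 5.0547 14.0235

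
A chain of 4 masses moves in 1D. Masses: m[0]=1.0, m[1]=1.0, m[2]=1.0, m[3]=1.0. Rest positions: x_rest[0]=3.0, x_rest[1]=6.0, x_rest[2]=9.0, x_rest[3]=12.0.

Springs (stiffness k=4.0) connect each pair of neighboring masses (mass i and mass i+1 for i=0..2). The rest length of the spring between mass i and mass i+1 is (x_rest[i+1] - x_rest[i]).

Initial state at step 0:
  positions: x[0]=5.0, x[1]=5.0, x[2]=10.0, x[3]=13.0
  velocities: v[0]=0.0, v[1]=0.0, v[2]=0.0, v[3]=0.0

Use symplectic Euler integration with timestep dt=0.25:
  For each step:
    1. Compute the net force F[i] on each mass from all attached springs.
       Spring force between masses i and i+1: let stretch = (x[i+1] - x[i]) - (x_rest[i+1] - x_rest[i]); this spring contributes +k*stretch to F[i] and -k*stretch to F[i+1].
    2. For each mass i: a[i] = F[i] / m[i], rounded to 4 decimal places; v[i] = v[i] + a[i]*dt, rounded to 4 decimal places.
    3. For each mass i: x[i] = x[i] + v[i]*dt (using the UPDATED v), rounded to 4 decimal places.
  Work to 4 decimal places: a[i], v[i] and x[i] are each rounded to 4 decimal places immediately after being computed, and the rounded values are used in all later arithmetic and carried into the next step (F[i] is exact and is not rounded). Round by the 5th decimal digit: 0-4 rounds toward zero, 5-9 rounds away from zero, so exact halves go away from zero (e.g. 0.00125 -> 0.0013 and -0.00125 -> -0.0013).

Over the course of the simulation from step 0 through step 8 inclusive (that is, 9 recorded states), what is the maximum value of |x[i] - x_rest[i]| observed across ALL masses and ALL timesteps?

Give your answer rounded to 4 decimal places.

Answer: 2.5469

Derivation:
Step 0: x=[5.0000 5.0000 10.0000 13.0000] v=[0.0000 0.0000 0.0000 0.0000]
Step 1: x=[4.2500 6.2500 9.5000 13.0000] v=[-3.0000 5.0000 -2.0000 0.0000]
Step 2: x=[3.2500 7.8125 9.0625 12.8750] v=[-4.0000 6.2500 -1.7500 -0.5000]
Step 3: x=[2.6406 8.5469 9.2656 12.5469] v=[-2.4375 2.9375 0.8125 -1.3125]
Step 4: x=[2.7578 7.9844 10.1094 12.1485] v=[0.4688 -2.2501 3.3751 -1.5938]
Step 5: x=[3.4317 6.6465 10.9317 11.9903] v=[2.6954 -5.3517 3.2892 -0.6329]
Step 6: x=[4.1593 5.5762 10.9474 12.3174] v=[2.9102 -4.2813 0.0626 1.3085]
Step 7: x=[4.4911 5.4945 9.9628 13.0520] v=[1.3271 -0.3270 -3.9386 2.9385]
Step 8: x=[4.3237 6.2790 8.6334 13.7643] v=[-0.6695 3.1379 -5.3177 2.8493]
Max displacement = 2.5469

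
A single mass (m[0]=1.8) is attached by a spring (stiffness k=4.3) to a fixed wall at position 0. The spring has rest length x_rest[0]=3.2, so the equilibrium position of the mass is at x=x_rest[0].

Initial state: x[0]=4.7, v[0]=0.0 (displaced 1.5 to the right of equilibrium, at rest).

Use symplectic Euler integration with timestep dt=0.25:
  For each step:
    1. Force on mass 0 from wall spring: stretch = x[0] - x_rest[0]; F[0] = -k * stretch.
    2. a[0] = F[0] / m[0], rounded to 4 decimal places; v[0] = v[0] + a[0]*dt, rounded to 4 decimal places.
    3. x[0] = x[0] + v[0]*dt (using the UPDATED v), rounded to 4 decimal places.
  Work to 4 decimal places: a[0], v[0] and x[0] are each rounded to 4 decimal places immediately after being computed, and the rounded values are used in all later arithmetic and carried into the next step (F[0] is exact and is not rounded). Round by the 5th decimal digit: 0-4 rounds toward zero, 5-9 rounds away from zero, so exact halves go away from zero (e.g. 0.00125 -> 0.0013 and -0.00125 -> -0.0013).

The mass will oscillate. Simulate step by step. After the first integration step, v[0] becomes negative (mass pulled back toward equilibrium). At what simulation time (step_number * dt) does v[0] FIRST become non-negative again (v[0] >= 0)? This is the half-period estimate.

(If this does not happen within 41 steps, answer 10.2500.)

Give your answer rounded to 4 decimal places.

Answer: 2.2500

Derivation:
Step 0: x=[4.7000] v=[0.0000]
Step 1: x=[4.4761] v=[-0.8958]
Step 2: x=[4.0616] v=[-1.6579]
Step 3: x=[3.5185] v=[-2.1725]
Step 4: x=[2.9278] v=[-2.3627]
Step 5: x=[2.3778] v=[-2.2001]
Step 6: x=[1.9505] v=[-1.7091]
Step 7: x=[1.7098] v=[-0.9629]
Step 8: x=[1.6916] v=[-0.0729]
Step 9: x=[1.8986] v=[0.8280]
First v>=0 after going negative at step 9, time=2.2500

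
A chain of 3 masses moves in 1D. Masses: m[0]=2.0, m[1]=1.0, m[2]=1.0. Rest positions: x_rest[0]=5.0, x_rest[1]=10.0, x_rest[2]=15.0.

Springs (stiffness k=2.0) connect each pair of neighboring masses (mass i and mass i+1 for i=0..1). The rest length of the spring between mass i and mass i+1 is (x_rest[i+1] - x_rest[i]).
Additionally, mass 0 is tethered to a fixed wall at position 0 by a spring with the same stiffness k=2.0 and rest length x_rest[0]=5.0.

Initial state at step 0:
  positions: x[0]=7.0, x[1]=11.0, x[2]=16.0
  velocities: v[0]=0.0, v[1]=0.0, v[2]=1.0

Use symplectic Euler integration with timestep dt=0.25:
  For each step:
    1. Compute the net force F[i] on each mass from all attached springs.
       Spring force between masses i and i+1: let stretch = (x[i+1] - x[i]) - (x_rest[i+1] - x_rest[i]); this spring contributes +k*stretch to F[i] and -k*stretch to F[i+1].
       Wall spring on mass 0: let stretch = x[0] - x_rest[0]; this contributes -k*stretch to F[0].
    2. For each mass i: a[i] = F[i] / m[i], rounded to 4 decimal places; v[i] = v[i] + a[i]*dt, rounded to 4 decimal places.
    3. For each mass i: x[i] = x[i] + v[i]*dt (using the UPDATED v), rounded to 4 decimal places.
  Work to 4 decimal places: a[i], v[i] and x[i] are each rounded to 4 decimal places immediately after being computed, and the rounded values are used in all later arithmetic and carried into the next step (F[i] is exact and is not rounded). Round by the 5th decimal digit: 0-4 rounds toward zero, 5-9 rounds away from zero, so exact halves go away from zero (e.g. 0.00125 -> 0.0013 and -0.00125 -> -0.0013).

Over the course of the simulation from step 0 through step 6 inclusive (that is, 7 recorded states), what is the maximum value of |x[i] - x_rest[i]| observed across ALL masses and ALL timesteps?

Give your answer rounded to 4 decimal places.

Step 0: x=[7.0000 11.0000 16.0000] v=[0.0000 0.0000 1.0000]
Step 1: x=[6.8125 11.1250 16.2500] v=[-0.7500 0.5000 1.0000]
Step 2: x=[6.4688 11.3516 16.4844] v=[-1.3750 0.9063 0.9375]
Step 3: x=[6.0259 11.6094 16.7022] v=[-1.7715 1.0313 0.8711]
Step 4: x=[5.5554 11.8059 16.9084] v=[-1.8821 0.7860 0.8247]
Step 5: x=[5.1283 11.8589 17.1018] v=[-1.7083 0.2120 0.7735]
Step 6: x=[4.8014 11.7259 17.2648] v=[-1.3077 -0.5319 0.6521]
Max displacement = 2.2648

Answer: 2.2648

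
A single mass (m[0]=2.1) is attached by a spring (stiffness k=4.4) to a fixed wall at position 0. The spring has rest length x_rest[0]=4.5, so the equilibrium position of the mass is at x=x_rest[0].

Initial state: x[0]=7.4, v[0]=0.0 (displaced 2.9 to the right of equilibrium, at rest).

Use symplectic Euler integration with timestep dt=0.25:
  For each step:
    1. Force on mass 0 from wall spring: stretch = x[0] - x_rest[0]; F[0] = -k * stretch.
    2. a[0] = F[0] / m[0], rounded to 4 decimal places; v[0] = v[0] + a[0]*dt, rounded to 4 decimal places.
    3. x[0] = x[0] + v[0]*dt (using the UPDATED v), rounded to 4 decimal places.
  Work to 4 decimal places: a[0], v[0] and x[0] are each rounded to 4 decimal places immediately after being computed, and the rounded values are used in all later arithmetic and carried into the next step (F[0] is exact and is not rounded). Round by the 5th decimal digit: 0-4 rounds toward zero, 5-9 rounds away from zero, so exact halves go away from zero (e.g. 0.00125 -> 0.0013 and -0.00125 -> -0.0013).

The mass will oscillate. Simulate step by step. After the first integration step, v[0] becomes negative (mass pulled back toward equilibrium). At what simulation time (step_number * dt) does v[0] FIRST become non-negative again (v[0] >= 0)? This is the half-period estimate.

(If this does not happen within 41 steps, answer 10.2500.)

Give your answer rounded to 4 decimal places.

Step 0: x=[7.4000] v=[0.0000]
Step 1: x=[7.0202] v=[-1.5191]
Step 2: x=[6.3104] v=[-2.8392]
Step 3: x=[5.3635] v=[-3.7875]
Step 4: x=[4.3036] v=[-4.2398]
Step 5: x=[3.2694] v=[-4.1369]
Step 6: x=[2.3963] v=[-3.4923]
Step 7: x=[1.7987] v=[-2.3904]
Step 8: x=[1.5549] v=[-0.9754]
Step 9: x=[1.6967] v=[0.5673]
First v>=0 after going negative at step 9, time=2.2500

Answer: 2.2500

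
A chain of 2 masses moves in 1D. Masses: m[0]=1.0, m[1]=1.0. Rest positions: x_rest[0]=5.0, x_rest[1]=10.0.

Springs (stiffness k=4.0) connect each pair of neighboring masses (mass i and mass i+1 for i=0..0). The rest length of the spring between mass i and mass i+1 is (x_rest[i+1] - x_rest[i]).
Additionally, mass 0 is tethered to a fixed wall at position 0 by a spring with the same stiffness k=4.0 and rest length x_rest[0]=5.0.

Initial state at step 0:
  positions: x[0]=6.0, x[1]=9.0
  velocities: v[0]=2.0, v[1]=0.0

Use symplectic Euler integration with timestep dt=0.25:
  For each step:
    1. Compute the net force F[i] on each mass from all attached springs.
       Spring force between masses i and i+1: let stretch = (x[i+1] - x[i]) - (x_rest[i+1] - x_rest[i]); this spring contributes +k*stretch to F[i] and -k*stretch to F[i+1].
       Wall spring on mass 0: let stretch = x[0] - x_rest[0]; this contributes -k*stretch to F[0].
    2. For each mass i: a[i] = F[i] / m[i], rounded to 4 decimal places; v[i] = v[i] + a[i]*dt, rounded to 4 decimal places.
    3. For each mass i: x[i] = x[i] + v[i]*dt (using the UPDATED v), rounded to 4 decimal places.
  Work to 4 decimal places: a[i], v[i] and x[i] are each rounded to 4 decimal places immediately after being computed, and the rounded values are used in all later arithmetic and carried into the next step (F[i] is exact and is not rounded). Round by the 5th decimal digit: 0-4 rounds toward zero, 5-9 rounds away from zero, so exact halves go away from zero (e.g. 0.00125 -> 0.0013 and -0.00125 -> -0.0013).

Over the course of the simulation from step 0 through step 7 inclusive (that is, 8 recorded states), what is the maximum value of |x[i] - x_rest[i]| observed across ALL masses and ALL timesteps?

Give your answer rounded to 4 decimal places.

Answer: 1.5574

Derivation:
Step 0: x=[6.0000 9.0000] v=[2.0000 0.0000]
Step 1: x=[5.7500 9.5000] v=[-1.0000 2.0000]
Step 2: x=[5.0000 10.3125] v=[-3.0000 3.2500]
Step 3: x=[4.3281 11.0469] v=[-2.6875 2.9375]
Step 4: x=[4.2539 11.3516] v=[-0.2968 1.2187]
Step 5: x=[4.8907 11.1319] v=[2.5470 -0.8790]
Step 6: x=[5.8651 10.6019] v=[3.8975 -2.1202]
Step 7: x=[6.5574 10.1377] v=[2.7692 -1.8570]
Max displacement = 1.5574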